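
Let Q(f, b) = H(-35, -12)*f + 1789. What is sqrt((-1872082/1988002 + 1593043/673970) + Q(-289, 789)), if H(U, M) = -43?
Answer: 3*sqrt(5859327155862518617131890)/60902441270 ≈ 119.24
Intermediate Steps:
Q(f, b) = 1789 - 43*f (Q(f, b) = -43*f + 1789 = 1789 - 43*f)
sqrt((-1872082/1988002 + 1593043/673970) + Q(-289, 789)) = sqrt((-1872082/1988002 + 1593043/673970) + (1789 - 43*(-289))) = sqrt((-1872082*1/1988002 + 1593043*(1/673970)) + (1789 + 12427)) = sqrt((-936041/994001 + 1593043/673970) + 14216) = sqrt(952622782273/669926853970 + 14216) = sqrt(9524632778819793/669926853970) = 3*sqrt(5859327155862518617131890)/60902441270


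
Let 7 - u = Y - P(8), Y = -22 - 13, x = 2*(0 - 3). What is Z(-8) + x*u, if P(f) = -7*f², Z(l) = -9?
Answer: 2427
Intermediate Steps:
x = -6 (x = 2*(-3) = -6)
Y = -35
u = -406 (u = 7 - (-35 - (-7)*8²) = 7 - (-35 - (-7)*64) = 7 - (-35 - 1*(-448)) = 7 - (-35 + 448) = 7 - 1*413 = 7 - 413 = -406)
Z(-8) + x*u = -9 - 6*(-406) = -9 + 2436 = 2427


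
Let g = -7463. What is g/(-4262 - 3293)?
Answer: 7463/7555 ≈ 0.98782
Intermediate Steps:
g/(-4262 - 3293) = -7463/(-4262 - 3293) = -7463/(-7555) = -7463*(-1/7555) = 7463/7555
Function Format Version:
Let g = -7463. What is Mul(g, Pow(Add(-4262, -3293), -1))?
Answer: Rational(7463, 7555) ≈ 0.98782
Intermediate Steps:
Mul(g, Pow(Add(-4262, -3293), -1)) = Mul(-7463, Pow(Add(-4262, -3293), -1)) = Mul(-7463, Pow(-7555, -1)) = Mul(-7463, Rational(-1, 7555)) = Rational(7463, 7555)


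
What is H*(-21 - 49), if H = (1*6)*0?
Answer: 0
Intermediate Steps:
H = 0 (H = 6*0 = 0)
H*(-21 - 49) = 0*(-21 - 49) = 0*(-70) = 0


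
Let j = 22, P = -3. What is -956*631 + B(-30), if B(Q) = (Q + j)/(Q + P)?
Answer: -19906780/33 ≈ -6.0324e+5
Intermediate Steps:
B(Q) = (22 + Q)/(-3 + Q) (B(Q) = (Q + 22)/(Q - 3) = (22 + Q)/(-3 + Q))
-956*631 + B(-30) = -956*631 + (22 - 30)/(-3 - 30) = -603236 - 8/(-33) = -603236 - 1/33*(-8) = -603236 + 8/33 = -19906780/33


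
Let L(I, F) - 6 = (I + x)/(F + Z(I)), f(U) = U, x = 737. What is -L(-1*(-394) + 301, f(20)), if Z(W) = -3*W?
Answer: -10958/2065 ≈ -5.3065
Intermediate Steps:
L(I, F) = 6 + (737 + I)/(F - 3*I) (L(I, F) = 6 + (I + 737)/(F - 3*I) = 6 + (737 + I)/(F - 3*I))
-L(-1*(-394) + 301, f(20)) = -(737 - 17*(-1*(-394) + 301) + 6*20)/(20 - 3*(-1*(-394) + 301)) = -(737 - 17*(394 + 301) + 120)/(20 - 3*(394 + 301)) = -(737 - 17*695 + 120)/(20 - 3*695) = -(737 - 11815 + 120)/(20 - 2085) = -(-10958)/(-2065) = -(-1)*(-10958)/2065 = -1*10958/2065 = -10958/2065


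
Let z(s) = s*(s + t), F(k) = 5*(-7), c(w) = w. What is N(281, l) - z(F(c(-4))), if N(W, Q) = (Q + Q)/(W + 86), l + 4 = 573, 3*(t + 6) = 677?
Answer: 7119544/1101 ≈ 6466.4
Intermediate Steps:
t = 659/3 (t = -6 + (1/3)*677 = -6 + 677/3 = 659/3 ≈ 219.67)
l = 569 (l = -4 + 573 = 569)
F(k) = -35
z(s) = s*(659/3 + s) (z(s) = s*(s + 659/3) = s*(659/3 + s))
N(W, Q) = 2*Q/(86 + W) (N(W, Q) = (2*Q)/(86 + W) = 2*Q/(86 + W))
N(281, l) - z(F(c(-4))) = 2*569/(86 + 281) - (-35)*(659 + 3*(-35))/3 = 2*569/367 - (-35)*(659 - 105)/3 = 2*569*(1/367) - (-35)*554/3 = 1138/367 - 1*(-19390/3) = 1138/367 + 19390/3 = 7119544/1101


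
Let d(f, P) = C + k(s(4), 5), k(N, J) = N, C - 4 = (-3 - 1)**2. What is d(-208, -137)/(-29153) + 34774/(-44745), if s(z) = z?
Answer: -1014840302/1304450985 ≈ -0.77798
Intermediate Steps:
C = 20 (C = 4 + (-3 - 1)**2 = 4 + (-4)**2 = 4 + 16 = 20)
d(f, P) = 24 (d(f, P) = 20 + 4 = 24)
d(-208, -137)/(-29153) + 34774/(-44745) = 24/(-29153) + 34774/(-44745) = 24*(-1/29153) + 34774*(-1/44745) = -24/29153 - 34774/44745 = -1014840302/1304450985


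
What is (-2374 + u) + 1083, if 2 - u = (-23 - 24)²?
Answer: -3498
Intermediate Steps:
u = -2207 (u = 2 - (-23 - 24)² = 2 - 1*(-47)² = 2 - 1*2209 = 2 - 2209 = -2207)
(-2374 + u) + 1083 = (-2374 - 2207) + 1083 = -4581 + 1083 = -3498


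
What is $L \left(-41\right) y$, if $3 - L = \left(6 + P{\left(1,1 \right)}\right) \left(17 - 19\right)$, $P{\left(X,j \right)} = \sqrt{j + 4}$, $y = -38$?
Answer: $23370 + 3116 \sqrt{5} \approx 30338.0$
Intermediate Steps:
$P{\left(X,j \right)} = \sqrt{4 + j}$
$L = 15 + 2 \sqrt{5}$ ($L = 3 - \left(6 + \sqrt{4 + 1}\right) \left(17 - 19\right) = 3 - \left(6 + \sqrt{5}\right) \left(-2\right) = 3 - \left(-12 - 2 \sqrt{5}\right) = 3 + \left(12 + 2 \sqrt{5}\right) = 15 + 2 \sqrt{5} \approx 19.472$)
$L \left(-41\right) y = \left(15 + 2 \sqrt{5}\right) \left(-41\right) \left(-38\right) = \left(-615 - 82 \sqrt{5}\right) \left(-38\right) = 23370 + 3116 \sqrt{5}$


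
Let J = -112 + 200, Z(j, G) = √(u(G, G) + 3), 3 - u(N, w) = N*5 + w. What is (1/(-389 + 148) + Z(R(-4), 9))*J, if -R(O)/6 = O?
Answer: -88/241 + 352*I*√3 ≈ -0.36515 + 609.68*I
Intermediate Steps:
u(N, w) = 3 - w - 5*N (u(N, w) = 3 - (N*5 + w) = 3 - (5*N + w) = 3 - (w + 5*N) = 3 + (-w - 5*N) = 3 - w - 5*N)
R(O) = -6*O
Z(j, G) = √(6 - 6*G) (Z(j, G) = √((3 - G - 5*G) + 3) = √((3 - 6*G) + 3) = √(6 - 6*G))
J = 88
(1/(-389 + 148) + Z(R(-4), 9))*J = (1/(-389 + 148) + √(6 - 6*9))*88 = (1/(-241) + √(6 - 54))*88 = (-1/241 + √(-48))*88 = (-1/241 + 4*I*√3)*88 = -88/241 + 352*I*√3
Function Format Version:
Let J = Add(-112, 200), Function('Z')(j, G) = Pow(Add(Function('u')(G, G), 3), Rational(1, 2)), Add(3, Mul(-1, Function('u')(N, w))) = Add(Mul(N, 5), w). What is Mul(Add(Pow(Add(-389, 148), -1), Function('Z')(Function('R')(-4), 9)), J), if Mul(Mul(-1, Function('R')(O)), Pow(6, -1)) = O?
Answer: Add(Rational(-88, 241), Mul(352, I, Pow(3, Rational(1, 2)))) ≈ Add(-0.36515, Mul(609.68, I))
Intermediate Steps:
Function('u')(N, w) = Add(3, Mul(-1, w), Mul(-5, N)) (Function('u')(N, w) = Add(3, Mul(-1, Add(Mul(N, 5), w))) = Add(3, Mul(-1, Add(Mul(5, N), w))) = Add(3, Mul(-1, Add(w, Mul(5, N)))) = Add(3, Add(Mul(-1, w), Mul(-5, N))) = Add(3, Mul(-1, w), Mul(-5, N)))
Function('R')(O) = Mul(-6, O)
Function('Z')(j, G) = Pow(Add(6, Mul(-6, G)), Rational(1, 2)) (Function('Z')(j, G) = Pow(Add(Add(3, Mul(-1, G), Mul(-5, G)), 3), Rational(1, 2)) = Pow(Add(Add(3, Mul(-6, G)), 3), Rational(1, 2)) = Pow(Add(6, Mul(-6, G)), Rational(1, 2)))
J = 88
Mul(Add(Pow(Add(-389, 148), -1), Function('Z')(Function('R')(-4), 9)), J) = Mul(Add(Pow(Add(-389, 148), -1), Pow(Add(6, Mul(-6, 9)), Rational(1, 2))), 88) = Mul(Add(Pow(-241, -1), Pow(Add(6, -54), Rational(1, 2))), 88) = Mul(Add(Rational(-1, 241), Pow(-48, Rational(1, 2))), 88) = Mul(Add(Rational(-1, 241), Mul(4, I, Pow(3, Rational(1, 2)))), 88) = Add(Rational(-88, 241), Mul(352, I, Pow(3, Rational(1, 2))))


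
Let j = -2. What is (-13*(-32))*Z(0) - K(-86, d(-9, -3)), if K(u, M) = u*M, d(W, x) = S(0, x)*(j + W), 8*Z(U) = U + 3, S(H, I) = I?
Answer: 2994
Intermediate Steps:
Z(U) = 3/8 + U/8 (Z(U) = (U + 3)/8 = (3 + U)/8 = 3/8 + U/8)
d(W, x) = x*(-2 + W)
K(u, M) = M*u
(-13*(-32))*Z(0) - K(-86, d(-9, -3)) = (-13*(-32))*(3/8 + (1/8)*0) - (-3*(-2 - 9))*(-86) = 416*(3/8 + 0) - (-3*(-11))*(-86) = 416*(3/8) - 33*(-86) = 156 - 1*(-2838) = 156 + 2838 = 2994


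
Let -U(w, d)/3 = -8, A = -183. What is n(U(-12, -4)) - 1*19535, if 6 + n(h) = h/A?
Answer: -1192009/61 ≈ -19541.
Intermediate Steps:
U(w, d) = 24 (U(w, d) = -3*(-8) = 24)
n(h) = -6 - h/183 (n(h) = -6 + h/(-183) = -6 + h*(-1/183) = -6 - h/183)
n(U(-12, -4)) - 1*19535 = (-6 - 1/183*24) - 1*19535 = (-6 - 8/61) - 19535 = -374/61 - 19535 = -1192009/61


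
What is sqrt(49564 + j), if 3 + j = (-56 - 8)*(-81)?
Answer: sqrt(54745) ≈ 233.98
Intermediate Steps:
j = 5181 (j = -3 + (-56 - 8)*(-81) = -3 - 64*(-81) = -3 + 5184 = 5181)
sqrt(49564 + j) = sqrt(49564 + 5181) = sqrt(54745)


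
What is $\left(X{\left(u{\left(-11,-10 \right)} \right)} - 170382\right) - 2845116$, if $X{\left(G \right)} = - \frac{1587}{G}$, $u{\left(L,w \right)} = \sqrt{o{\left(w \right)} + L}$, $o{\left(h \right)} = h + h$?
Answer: $-3015498 + \frac{1587 i \sqrt{31}}{31} \approx -3.0155 \cdot 10^{6} + 285.03 i$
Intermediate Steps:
$o{\left(h \right)} = 2 h$
$u{\left(L,w \right)} = \sqrt{L + 2 w}$ ($u{\left(L,w \right)} = \sqrt{2 w + L} = \sqrt{L + 2 w}$)
$\left(X{\left(u{\left(-11,-10 \right)} \right)} - 170382\right) - 2845116 = \left(- \frac{1587}{\sqrt{-11 + 2 \left(-10\right)}} - 170382\right) - 2845116 = \left(- \frac{1587}{\sqrt{-11 - 20}} - 170382\right) - 2845116 = \left(- \frac{1587}{\sqrt{-31}} - 170382\right) - 2845116 = \left(- \frac{1587}{i \sqrt{31}} - 170382\right) - 2845116 = \left(- 1587 \left(- \frac{i \sqrt{31}}{31}\right) - 170382\right) - 2845116 = \left(\frac{1587 i \sqrt{31}}{31} - 170382\right) - 2845116 = \left(-170382 + \frac{1587 i \sqrt{31}}{31}\right) - 2845116 = -3015498 + \frac{1587 i \sqrt{31}}{31}$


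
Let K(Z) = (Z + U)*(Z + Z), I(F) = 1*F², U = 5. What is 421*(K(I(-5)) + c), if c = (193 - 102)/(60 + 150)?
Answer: 18950473/30 ≈ 6.3168e+5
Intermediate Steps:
I(F) = F²
c = 13/30 (c = 91/210 = 91*(1/210) = 13/30 ≈ 0.43333)
K(Z) = 2*Z*(5 + Z) (K(Z) = (Z + 5)*(Z + Z) = (5 + Z)*(2*Z) = 2*Z*(5 + Z))
421*(K(I(-5)) + c) = 421*(2*(-5)²*(5 + (-5)²) + 13/30) = 421*(2*25*(5 + 25) + 13/30) = 421*(2*25*30 + 13/30) = 421*(1500 + 13/30) = 421*(45013/30) = 18950473/30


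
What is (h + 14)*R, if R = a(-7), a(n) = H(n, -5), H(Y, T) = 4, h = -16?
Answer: -8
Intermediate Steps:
a(n) = 4
R = 4
(h + 14)*R = (-16 + 14)*4 = -2*4 = -8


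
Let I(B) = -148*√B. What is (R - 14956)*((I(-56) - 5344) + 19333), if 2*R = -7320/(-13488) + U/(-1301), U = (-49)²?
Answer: -305959998040689/1462324 + 1618488802274*I*√14/365581 ≈ -2.0923e+8 + 1.6565e+7*I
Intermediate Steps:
U = 2401
R = -952557/1462324 (R = (-7320/(-13488) + 2401/(-1301))/2 = (-7320*(-1/13488) + 2401*(-1/1301))/2 = (305/562 - 2401/1301)/2 = (½)*(-952557/731162) = -952557/1462324 ≈ -0.65140)
(R - 14956)*((I(-56) - 5344) + 19333) = (-952557/1462324 - 14956)*((-296*I*√14 - 5344) + 19333) = -21871470301*((-296*I*√14 - 5344) + 19333)/1462324 = -21871470301*((-5344 - 296*I*√14) + 19333)/1462324 = -21871470301*(13989 - 296*I*√14)/1462324 = -305959998040689/1462324 + 1618488802274*I*√14/365581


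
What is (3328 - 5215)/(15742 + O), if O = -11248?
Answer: -629/1498 ≈ -0.41989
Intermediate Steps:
(3328 - 5215)/(15742 + O) = (3328 - 5215)/(15742 - 11248) = -1887/4494 = -1887*1/4494 = -629/1498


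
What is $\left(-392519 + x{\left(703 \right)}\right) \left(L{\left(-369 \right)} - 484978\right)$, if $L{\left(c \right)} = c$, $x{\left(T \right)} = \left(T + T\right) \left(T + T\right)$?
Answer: $-768943502999$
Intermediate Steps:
$x{\left(T \right)} = 4 T^{2}$ ($x{\left(T \right)} = 2 T 2 T = 4 T^{2}$)
$\left(-392519 + x{\left(703 \right)}\right) \left(L{\left(-369 \right)} - 484978\right) = \left(-392519 + 4 \cdot 703^{2}\right) \left(-369 - 484978\right) = \left(-392519 + 4 \cdot 494209\right) \left(-485347\right) = \left(-392519 + 1976836\right) \left(-485347\right) = 1584317 \left(-485347\right) = -768943502999$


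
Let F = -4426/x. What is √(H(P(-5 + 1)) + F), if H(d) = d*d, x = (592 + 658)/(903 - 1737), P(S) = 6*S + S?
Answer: √2335642/25 ≈ 61.131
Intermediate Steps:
P(S) = 7*S
x = -625/417 (x = 1250/(-834) = 1250*(-1/834) = -625/417 ≈ -1.4988)
H(d) = d²
F = 1845642/625 (F = -4426/(-625/417) = -4426*(-417/625) = 1845642/625 ≈ 2953.0)
√(H(P(-5 + 1)) + F) = √((7*(-5 + 1))² + 1845642/625) = √((7*(-4))² + 1845642/625) = √((-28)² + 1845642/625) = √(784 + 1845642/625) = √(2335642/625) = √2335642/25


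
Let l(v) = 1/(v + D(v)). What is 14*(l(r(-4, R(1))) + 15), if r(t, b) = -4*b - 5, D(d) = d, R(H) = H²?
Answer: 1883/9 ≈ 209.22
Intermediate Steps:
r(t, b) = -5 - 4*b
l(v) = 1/(2*v) (l(v) = 1/(v + v) = 1/(2*v))
14*(l(r(-4, R(1))) + 15) = 14*(1/(2*(-5 - 4*1²)) + 15) = 14*(1/(2*(-5 - 4*1)) + 15) = 14*(1/(2*(-5 - 4)) + 15) = 14*((½)/(-9) + 15) = 14*((½)*(-⅑) + 15) = 14*(-1/18 + 15) = 14*(269/18) = 1883/9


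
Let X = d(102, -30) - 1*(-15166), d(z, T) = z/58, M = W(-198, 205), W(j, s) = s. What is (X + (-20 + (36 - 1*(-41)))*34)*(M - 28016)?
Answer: -475728253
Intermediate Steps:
M = 205
d(z, T) = z/58 (d(z, T) = z*(1/58) = z/58)
X = 439865/29 (X = (1/58)*102 - 1*(-15166) = 51/29 + 15166 = 439865/29 ≈ 15168.)
(X + (-20 + (36 - 1*(-41)))*34)*(M - 28016) = (439865/29 + (-20 + (36 - 1*(-41)))*34)*(205 - 28016) = (439865/29 + (-20 + (36 + 41))*34)*(-27811) = (439865/29 + (-20 + 77)*34)*(-27811) = (439865/29 + 57*34)*(-27811) = (439865/29 + 1938)*(-27811) = (496067/29)*(-27811) = -475728253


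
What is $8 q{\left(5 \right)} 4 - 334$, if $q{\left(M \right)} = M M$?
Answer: $466$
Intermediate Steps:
$q{\left(M \right)} = M^{2}$
$8 q{\left(5 \right)} 4 - 334 = 8 \cdot 5^{2} \cdot 4 - 334 = 8 \cdot 25 \cdot 4 - 334 = 200 \cdot 4 - 334 = 800 - 334 = 466$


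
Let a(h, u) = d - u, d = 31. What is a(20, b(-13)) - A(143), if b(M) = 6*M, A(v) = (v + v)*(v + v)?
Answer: -81687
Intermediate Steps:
A(v) = 4*v² (A(v) = (2*v)*(2*v) = 4*v²)
a(h, u) = 31 - u
a(20, b(-13)) - A(143) = (31 - 6*(-13)) - 4*143² = (31 - 1*(-78)) - 4*20449 = (31 + 78) - 1*81796 = 109 - 81796 = -81687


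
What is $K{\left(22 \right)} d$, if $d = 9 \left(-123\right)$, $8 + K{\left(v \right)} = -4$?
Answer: $13284$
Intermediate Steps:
$K{\left(v \right)} = -12$ ($K{\left(v \right)} = -8 - 4 = -12$)
$d = -1107$
$K{\left(22 \right)} d = \left(-12\right) \left(-1107\right) = 13284$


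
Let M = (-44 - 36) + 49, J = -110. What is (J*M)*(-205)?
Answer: -699050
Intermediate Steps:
M = -31 (M = -80 + 49 = -31)
(J*M)*(-205) = -110*(-31)*(-205) = 3410*(-205) = -699050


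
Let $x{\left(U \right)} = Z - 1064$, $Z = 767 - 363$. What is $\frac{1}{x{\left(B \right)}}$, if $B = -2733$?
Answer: $- \frac{1}{660} \approx -0.0015152$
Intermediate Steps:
$Z = 404$ ($Z = 767 - 363 = 404$)
$x{\left(U \right)} = -660$ ($x{\left(U \right)} = 404 - 1064 = -660$)
$\frac{1}{x{\left(B \right)}} = \frac{1}{-660} = - \frac{1}{660}$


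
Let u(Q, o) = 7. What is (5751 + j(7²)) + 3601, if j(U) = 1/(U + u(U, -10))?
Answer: 523713/56 ≈ 9352.0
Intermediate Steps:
j(U) = 1/(7 + U) (j(U) = 1/(U + 7) = 1/(7 + U))
(5751 + j(7²)) + 3601 = (5751 + 1/(7 + 7²)) + 3601 = (5751 + 1/(7 + 49)) + 3601 = (5751 + 1/56) + 3601 = 322057/56 + 3601 = 523713/56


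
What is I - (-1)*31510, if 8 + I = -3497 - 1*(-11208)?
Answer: 39213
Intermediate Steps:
I = 7703 (I = -8 + (-3497 - 1*(-11208)) = -8 + (-3497 + 11208) = -8 + 7711 = 7703)
I - (-1)*31510 = 7703 - (-1)*31510 = 7703 - 1*(-31510) = 7703 + 31510 = 39213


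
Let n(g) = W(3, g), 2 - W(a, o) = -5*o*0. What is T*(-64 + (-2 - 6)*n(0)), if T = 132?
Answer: -10560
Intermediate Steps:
W(a, o) = 2 (W(a, o) = 2 - (-5*o)*0 = 2 - 1*0 = 2 + 0 = 2)
n(g) = 2
T*(-64 + (-2 - 6)*n(0)) = 132*(-64 + (-2 - 6)*2) = 132*(-64 - 8*2) = 132*(-64 - 16) = 132*(-80) = -10560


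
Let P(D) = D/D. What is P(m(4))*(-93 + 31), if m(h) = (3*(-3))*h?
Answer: -62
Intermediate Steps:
m(h) = -9*h
P(D) = 1
P(m(4))*(-93 + 31) = 1*(-93 + 31) = 1*(-62) = -62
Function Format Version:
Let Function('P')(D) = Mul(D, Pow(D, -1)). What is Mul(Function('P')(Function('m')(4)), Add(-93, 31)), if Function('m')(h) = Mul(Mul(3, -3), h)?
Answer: -62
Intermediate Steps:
Function('m')(h) = Mul(-9, h)
Function('P')(D) = 1
Mul(Function('P')(Function('m')(4)), Add(-93, 31)) = Mul(1, Add(-93, 31)) = Mul(1, -62) = -62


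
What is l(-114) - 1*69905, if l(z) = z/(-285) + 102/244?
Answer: -42641551/610 ≈ -69904.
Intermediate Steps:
l(z) = 51/122 - z/285 (l(z) = z*(-1/285) + 102*(1/244) = -z/285 + 51/122 = 51/122 - z/285)
l(-114) - 1*69905 = (51/122 - 1/285*(-114)) - 1*69905 = (51/122 + ⅖) - 69905 = 499/610 - 69905 = -42641551/610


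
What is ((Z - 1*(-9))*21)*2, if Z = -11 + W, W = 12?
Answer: 420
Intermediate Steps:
Z = 1 (Z = -11 + 12 = 1)
((Z - 1*(-9))*21)*2 = ((1 - 1*(-9))*21)*2 = ((1 + 9)*21)*2 = (10*21)*2 = 210*2 = 420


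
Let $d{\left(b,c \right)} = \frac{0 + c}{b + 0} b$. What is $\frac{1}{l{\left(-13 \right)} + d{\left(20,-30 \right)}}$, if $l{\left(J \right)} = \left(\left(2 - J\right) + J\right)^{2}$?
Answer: $- \frac{1}{26} \approx -0.038462$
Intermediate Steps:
$d{\left(b,c \right)} = c$ ($d{\left(b,c \right)} = \frac{c}{b} b = c$)
$l{\left(J \right)} = 4$ ($l{\left(J \right)} = 2^{2} = 4$)
$\frac{1}{l{\left(-13 \right)} + d{\left(20,-30 \right)}} = \frac{1}{4 - 30} = \frac{1}{-26} = - \frac{1}{26}$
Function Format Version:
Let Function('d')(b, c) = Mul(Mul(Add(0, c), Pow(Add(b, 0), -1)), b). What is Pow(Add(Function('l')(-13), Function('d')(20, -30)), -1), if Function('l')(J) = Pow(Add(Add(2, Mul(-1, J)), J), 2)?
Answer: Rational(-1, 26) ≈ -0.038462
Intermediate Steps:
Function('d')(b, c) = c (Function('d')(b, c) = Mul(Mul(c, Pow(b, -1)), b) = c)
Function('l')(J) = 4 (Function('l')(J) = Pow(2, 2) = 4)
Pow(Add(Function('l')(-13), Function('d')(20, -30)), -1) = Pow(Add(4, -30), -1) = Pow(-26, -1) = Rational(-1, 26)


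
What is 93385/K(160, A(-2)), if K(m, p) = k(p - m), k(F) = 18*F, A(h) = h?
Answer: -93385/2916 ≈ -32.025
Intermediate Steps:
K(m, p) = -18*m + 18*p (K(m, p) = 18*(p - m) = -18*m + 18*p)
93385/K(160, A(-2)) = 93385/(-18*160 + 18*(-2)) = 93385/(-2880 - 36) = 93385/(-2916) = 93385*(-1/2916) = -93385/2916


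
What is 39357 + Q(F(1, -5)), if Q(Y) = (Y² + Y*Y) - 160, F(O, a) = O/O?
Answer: 39199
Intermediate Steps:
F(O, a) = 1
Q(Y) = -160 + 2*Y² (Q(Y) = (Y² + Y²) - 160 = 2*Y² - 160 = -160 + 2*Y²)
39357 + Q(F(1, -5)) = 39357 + (-160 + 2*1²) = 39357 + (-160 + 2*1) = 39357 + (-160 + 2) = 39357 - 158 = 39199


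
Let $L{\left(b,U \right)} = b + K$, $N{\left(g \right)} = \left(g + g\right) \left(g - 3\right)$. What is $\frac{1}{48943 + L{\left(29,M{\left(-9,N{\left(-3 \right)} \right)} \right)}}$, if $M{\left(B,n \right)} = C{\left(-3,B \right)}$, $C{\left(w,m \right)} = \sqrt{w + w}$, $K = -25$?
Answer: $\frac{1}{48947} \approx 2.043 \cdot 10^{-5}$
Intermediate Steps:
$C{\left(w,m \right)} = \sqrt{2} \sqrt{w}$ ($C{\left(w,m \right)} = \sqrt{2 w} = \sqrt{2} \sqrt{w}$)
$N{\left(g \right)} = 2 g \left(-3 + g\right)$
$M{\left(B,n \right)} = i \sqrt{6}$ ($M{\left(B,n \right)} = \sqrt{2} \sqrt{-3} = \sqrt{2} i \sqrt{3} = i \sqrt{6}$)
$L{\left(b,U \right)} = -25 + b$ ($L{\left(b,U \right)} = b - 25 = -25 + b$)
$\frac{1}{48943 + L{\left(29,M{\left(-9,N{\left(-3 \right)} \right)} \right)}} = \frac{1}{48943 + \left(-25 + 29\right)} = \frac{1}{48943 + 4} = \frac{1}{48947}$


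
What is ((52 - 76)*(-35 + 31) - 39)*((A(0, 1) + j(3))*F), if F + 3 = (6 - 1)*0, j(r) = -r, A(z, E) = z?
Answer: 513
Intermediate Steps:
F = -3 (F = -3 + (6 - 1)*0 = -3 + 5*0 = -3 + 0 = -3)
((52 - 76)*(-35 + 31) - 39)*((A(0, 1) + j(3))*F) = ((52 - 76)*(-35 + 31) - 39)*((0 - 1*3)*(-3)) = (-24*(-4) - 39)*((0 - 3)*(-3)) = (96 - 39)*(-3*(-3)) = 57*9 = 513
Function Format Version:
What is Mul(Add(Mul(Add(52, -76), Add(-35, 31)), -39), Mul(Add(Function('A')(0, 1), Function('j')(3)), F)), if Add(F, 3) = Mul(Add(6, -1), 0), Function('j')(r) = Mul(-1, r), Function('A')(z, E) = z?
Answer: 513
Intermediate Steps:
F = -3 (F = Add(-3, Mul(Add(6, -1), 0)) = Add(-3, Mul(5, 0)) = Add(-3, 0) = -3)
Mul(Add(Mul(Add(52, -76), Add(-35, 31)), -39), Mul(Add(Function('A')(0, 1), Function('j')(3)), F)) = Mul(Add(Mul(Add(52, -76), Add(-35, 31)), -39), Mul(Add(0, Mul(-1, 3)), -3)) = Mul(Add(Mul(-24, -4), -39), Mul(Add(0, -3), -3)) = Mul(Add(96, -39), Mul(-3, -3)) = Mul(57, 9) = 513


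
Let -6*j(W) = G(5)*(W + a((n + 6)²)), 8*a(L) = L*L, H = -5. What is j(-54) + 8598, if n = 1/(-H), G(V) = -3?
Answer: 86633521/10000 ≈ 8663.3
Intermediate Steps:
n = ⅕ (n = 1/(-1*(-5)) = 1/5 = ⅕ ≈ 0.20000)
a(L) = L²/8 (a(L) = (L*L)/8 = L²/8)
j(W) = 923521/10000 + W/2 (j(W) = -(-1)*(W + ((⅕ + 6)²)²/8)/2 = -(-1)*(W + ((31/5)²)²/8)/2 = -(-1)*(W + (961/25)²/8)/2 = -(-1)*(W + (⅛)*(923521/625))/2 = -(-1)*(W + 923521/5000)/2 = -(-1)*(923521/5000 + W)/2 = -(-2770563/5000 - 3*W)/6 = 923521/10000 + W/2)
j(-54) + 8598 = (923521/10000 + (½)*(-54)) + 8598 = (923521/10000 - 27) + 8598 = 653521/10000 + 8598 = 86633521/10000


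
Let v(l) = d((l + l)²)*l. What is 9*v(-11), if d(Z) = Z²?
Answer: -23191344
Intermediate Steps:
v(l) = 16*l⁵ (v(l) = ((l + l)²)²*l = ((2*l)²)²*l = (4*l²)²*l = (16*l⁴)*l = 16*l⁵)
9*v(-11) = 9*(16*(-11)⁵) = 9*(16*(-161051)) = 9*(-2576816) = -23191344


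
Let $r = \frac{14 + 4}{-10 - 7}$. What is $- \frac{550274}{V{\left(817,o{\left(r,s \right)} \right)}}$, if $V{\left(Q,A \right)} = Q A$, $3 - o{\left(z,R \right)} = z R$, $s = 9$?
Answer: $- \frac{9354658}{174021} \approx -53.756$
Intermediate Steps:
$r = - \frac{18}{17}$ ($r = \frac{18}{-17} = 18 \left(- \frac{1}{17}\right) = - \frac{18}{17} \approx -1.0588$)
$o{\left(z,R \right)} = 3 - R z$ ($o{\left(z,R \right)} = 3 - z R = 3 - R z$)
$V{\left(Q,A \right)} = A Q$
$- \frac{550274}{V{\left(817,o{\left(r,s \right)} \right)}} = - \frac{550274}{\left(3 - 9 \left(- \frac{18}{17}\right)\right) 817} = - \frac{550274}{\left(3 + \frac{162}{17}\right) 817} = - \frac{550274}{\frac{213}{17} \cdot 817} = - \frac{550274}{\frac{174021}{17}} = \left(-550274\right) \frac{17}{174021} = - \frac{9354658}{174021}$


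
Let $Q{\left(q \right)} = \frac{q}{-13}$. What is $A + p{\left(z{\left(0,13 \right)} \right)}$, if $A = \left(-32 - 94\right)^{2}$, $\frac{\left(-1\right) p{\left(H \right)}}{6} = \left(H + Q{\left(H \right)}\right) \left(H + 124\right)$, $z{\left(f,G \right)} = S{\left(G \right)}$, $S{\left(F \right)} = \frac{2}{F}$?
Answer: $\frac{34647156}{2197} \approx 15770.0$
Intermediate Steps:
$Q{\left(q \right)} = - \frac{q}{13}$ ($Q{\left(q \right)} = q \left(- \frac{1}{13}\right) = - \frac{q}{13}$)
$z{\left(f,G \right)} = \frac{2}{G}$
$p{\left(H \right)} = - \frac{72 H \left(124 + H\right)}{13}$ ($p{\left(H \right)} = - 6 \left(H - \frac{H}{13}\right) \left(H + 124\right) = - 6 \frac{12 H}{13} \left(124 + H\right) = - 6 \frac{12 H \left(124 + H\right)}{13} = - \frac{72 H \left(124 + H\right)}{13}$)
$A = 15876$ ($A = \left(-126\right)^{2} = 15876$)
$A + p{\left(z{\left(0,13 \right)} \right)} = 15876 + \frac{72 \cdot \frac{2}{13} \left(-124 - \frac{2}{13}\right)}{13} = 15876 + \frac{72 \cdot 2 \cdot \frac{1}{13} \left(-124 - 2 \cdot \frac{1}{13}\right)}{13} = 15876 + \frac{72}{13} \cdot \frac{2}{13} \left(-124 - \frac{2}{13}\right) = 15876 + \frac{72}{13} \cdot \frac{2}{13} \left(- \frac{1614}{13}\right) = 15876 - \frac{232416}{2197} = \frac{34647156}{2197}$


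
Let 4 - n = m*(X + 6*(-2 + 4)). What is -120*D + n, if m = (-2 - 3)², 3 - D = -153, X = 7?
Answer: -19191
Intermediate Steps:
D = 156 (D = 3 - 1*(-153) = 3 + 153 = 156)
m = 25 (m = (-5)² = 25)
n = -471 (n = 4 - 25*(7 + 6*(-2 + 4)) = 4 - 25*(7 + 6*2) = 4 - 25*(7 + 12) = 4 - 25*19 = 4 - 1*475 = 4 - 475 = -471)
-120*D + n = -120*156 - 471 = -18720 - 471 = -19191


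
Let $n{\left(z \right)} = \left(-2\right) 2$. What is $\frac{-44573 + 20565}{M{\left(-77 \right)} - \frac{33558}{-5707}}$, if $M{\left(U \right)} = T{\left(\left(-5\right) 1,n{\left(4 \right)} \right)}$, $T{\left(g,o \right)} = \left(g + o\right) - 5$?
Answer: $\frac{34253414}{11585} \approx 2956.7$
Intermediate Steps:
$n{\left(z \right)} = -4$
$T{\left(g,o \right)} = -5 + g + o$
$M{\left(U \right)} = -14$ ($M{\left(U \right)} = -5 - 5 - 4 = -14$)
$\frac{-44573 + 20565}{M{\left(-77 \right)} - \frac{33558}{-5707}} = \frac{-44573 + 20565}{-14 - \frac{33558}{-5707}} = - \frac{24008}{-14 - - \frac{33558}{5707}} = - \frac{24008}{-14 + \frac{33558}{5707}} = - \frac{24008}{- \frac{46340}{5707}} = \left(-24008\right) \left(- \frac{5707}{46340}\right) = \frac{34253414}{11585}$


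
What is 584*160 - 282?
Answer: 93158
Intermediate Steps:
584*160 - 282 = 93440 - 282 = 93158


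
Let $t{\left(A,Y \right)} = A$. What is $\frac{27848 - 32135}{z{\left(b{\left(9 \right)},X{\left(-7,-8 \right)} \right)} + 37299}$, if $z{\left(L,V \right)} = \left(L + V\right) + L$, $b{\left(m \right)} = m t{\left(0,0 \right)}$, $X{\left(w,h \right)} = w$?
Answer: $- \frac{4287}{37292} \approx -0.11496$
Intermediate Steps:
$b{\left(m \right)} = 0$ ($b{\left(m \right)} = m 0 = 0$)
$z{\left(L,V \right)} = V + 2 L$
$\frac{27848 - 32135}{z{\left(b{\left(9 \right)},X{\left(-7,-8 \right)} \right)} + 37299} = \frac{27848 - 32135}{\left(-7 + 2 \cdot 0\right) + 37299} = - \frac{4287}{\left(-7 + 0\right) + 37299} = - \frac{4287}{-7 + 37299} = - \frac{4287}{37292}$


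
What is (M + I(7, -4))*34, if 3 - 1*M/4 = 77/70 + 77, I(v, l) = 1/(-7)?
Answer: -357646/35 ≈ -10218.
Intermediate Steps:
I(v, l) = -⅐
M = -1502/5 (M = 12 - 4*(77/70 + 77) = 12 - 4*(77*(1/70) + 77) = 12 - 4*(11/10 + 77) = 12 - 4*781/10 = 12 - 1562/5 = -1502/5 ≈ -300.40)
(M + I(7, -4))*34 = (-1502/5 - ⅐)*34 = -10519/35*34 = -357646/35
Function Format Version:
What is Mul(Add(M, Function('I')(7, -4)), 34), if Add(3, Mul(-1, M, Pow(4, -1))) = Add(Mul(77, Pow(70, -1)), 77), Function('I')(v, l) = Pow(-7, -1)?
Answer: Rational(-357646, 35) ≈ -10218.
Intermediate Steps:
Function('I')(v, l) = Rational(-1, 7)
M = Rational(-1502, 5) (M = Add(12, Mul(-4, Add(Mul(77, Pow(70, -1)), 77))) = Add(12, Mul(-4, Add(Mul(77, Rational(1, 70)), 77))) = Add(12, Mul(-4, Add(Rational(11, 10), 77))) = Add(12, Mul(-4, Rational(781, 10))) = Add(12, Rational(-1562, 5)) = Rational(-1502, 5) ≈ -300.40)
Mul(Add(M, Function('I')(7, -4)), 34) = Mul(Add(Rational(-1502, 5), Rational(-1, 7)), 34) = Mul(Rational(-10519, 35), 34) = Rational(-357646, 35)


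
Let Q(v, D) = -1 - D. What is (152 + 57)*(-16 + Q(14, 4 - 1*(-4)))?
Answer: -5225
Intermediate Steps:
(152 + 57)*(-16 + Q(14, 4 - 1*(-4))) = (152 + 57)*(-16 + (-1 - (4 - 1*(-4)))) = 209*(-16 + (-1 - (4 + 4))) = 209*(-16 + (-1 - 1*8)) = 209*(-16 + (-1 - 8)) = 209*(-16 - 9) = 209*(-25) = -5225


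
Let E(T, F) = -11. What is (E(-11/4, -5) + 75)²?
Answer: 4096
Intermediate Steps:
(E(-11/4, -5) + 75)² = (-11 + 75)² = 64² = 4096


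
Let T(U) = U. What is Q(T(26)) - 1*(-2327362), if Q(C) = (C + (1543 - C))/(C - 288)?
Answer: 609767301/262 ≈ 2.3274e+6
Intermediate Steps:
Q(C) = 1543/(-288 + C)
Q(T(26)) - 1*(-2327362) = 1543/(-288 + 26) - 1*(-2327362) = 1543/(-262) + 2327362 = 1543*(-1/262) + 2327362 = -1543/262 + 2327362 = 609767301/262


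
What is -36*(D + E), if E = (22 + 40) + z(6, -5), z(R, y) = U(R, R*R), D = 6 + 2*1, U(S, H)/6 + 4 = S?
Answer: -2952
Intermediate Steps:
U(S, H) = -24 + 6*S
D = 8 (D = 6 + 2 = 8)
z(R, y) = -24 + 6*R
E = 74 (E = (22 + 40) + (-24 + 6*6) = 62 + (-24 + 36) = 62 + 12 = 74)
-36*(D + E) = -36*(8 + 74) = -36*82 = -2952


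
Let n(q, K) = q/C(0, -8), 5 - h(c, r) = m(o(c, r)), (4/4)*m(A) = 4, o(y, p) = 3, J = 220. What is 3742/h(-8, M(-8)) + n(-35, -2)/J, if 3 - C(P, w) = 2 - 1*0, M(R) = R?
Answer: 164641/44 ≈ 3741.8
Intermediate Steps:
m(A) = 4
h(c, r) = 1 (h(c, r) = 5 - 1*4 = 5 - 4 = 1)
C(P, w) = 1 (C(P, w) = 3 - (2 - 1*0) = 3 - (2 + 0) = 3 - 1*2 = 3 - 2 = 1)
n(q, K) = q (n(q, K) = q/1 = q*1 = q)
3742/h(-8, M(-8)) + n(-35, -2)/J = 3742/1 - 35/220 = 3742*1 - 35*1/220 = 3742 - 7/44 = 164641/44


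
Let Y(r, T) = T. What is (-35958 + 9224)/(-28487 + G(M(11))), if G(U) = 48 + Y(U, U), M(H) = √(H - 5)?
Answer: 760288226/808776715 + 26734*√6/808776715 ≈ 0.94013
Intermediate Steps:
M(H) = √(-5 + H)
G(U) = 48 + U
(-35958 + 9224)/(-28487 + G(M(11))) = (-35958 + 9224)/(-28487 + (48 + √(-5 + 11))) = -26734/(-28487 + (48 + √6)) = -26734/(-28439 + √6)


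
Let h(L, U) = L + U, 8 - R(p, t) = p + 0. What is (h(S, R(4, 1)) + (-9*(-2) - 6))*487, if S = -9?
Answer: 3409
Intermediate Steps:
R(p, t) = 8 - p (R(p, t) = 8 - (p + 0) = 8 - p)
(h(S, R(4, 1)) + (-9*(-2) - 6))*487 = ((-9 + (8 - 1*4)) + (-9*(-2) - 6))*487 = ((-9 + (8 - 4)) + (18 - 6))*487 = ((-9 + 4) + 12)*487 = (-5 + 12)*487 = 7*487 = 3409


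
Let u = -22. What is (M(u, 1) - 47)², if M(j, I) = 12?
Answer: 1225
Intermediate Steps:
(M(u, 1) - 47)² = (12 - 47)² = (-35)² = 1225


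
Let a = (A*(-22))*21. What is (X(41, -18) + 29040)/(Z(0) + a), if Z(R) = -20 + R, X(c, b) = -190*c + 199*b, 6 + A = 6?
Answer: -4417/5 ≈ -883.40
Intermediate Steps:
A = 0 (A = -6 + 6 = 0)
a = 0 (a = (0*(-22))*21 = 0*21 = 0)
(X(41, -18) + 29040)/(Z(0) + a) = ((-190*41 + 199*(-18)) + 29040)/((-20 + 0) + 0) = ((-7790 - 3582) + 29040)/(-20 + 0) = (-11372 + 29040)/(-20) = 17668*(-1/20) = -4417/5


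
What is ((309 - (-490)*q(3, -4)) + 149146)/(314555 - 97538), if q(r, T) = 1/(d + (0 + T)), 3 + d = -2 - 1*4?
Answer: 215825/313469 ≈ 0.68851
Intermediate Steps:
d = -9 (d = -3 + (-2 - 1*4) = -3 + (-2 - 4) = -3 - 6 = -9)
q(r, T) = 1/(-9 + T) (q(r, T) = 1/(-9 + (0 + T)) = 1/(-9 + T))
((309 - (-490)*q(3, -4)) + 149146)/(314555 - 97538) = ((309 - (-490)/(-9 - 4)) + 149146)/(314555 - 97538) = ((309 - (-490)/(-13)) + 149146)/217017 = ((309 - (-490)*(-1)/13) + 149146)*(1/217017) = ((309 - 98*5/13) + 149146)*(1/217017) = ((309 - 490/13) + 149146)*(1/217017) = (3527/13 + 149146)*(1/217017) = (1942425/13)*(1/217017) = 215825/313469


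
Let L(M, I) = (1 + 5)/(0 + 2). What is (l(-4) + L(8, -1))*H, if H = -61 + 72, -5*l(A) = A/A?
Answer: 154/5 ≈ 30.800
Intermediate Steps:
L(M, I) = 3 (L(M, I) = 6/2 = 6*(½) = 3)
l(A) = -⅕ (l(A) = -A/(5*A) = -⅕*1 = -⅕)
H = 11
(l(-4) + L(8, -1))*H = (-⅕ + 3)*11 = (14/5)*11 = 154/5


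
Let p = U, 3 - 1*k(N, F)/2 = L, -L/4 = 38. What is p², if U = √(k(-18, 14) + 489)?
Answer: 799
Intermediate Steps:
L = -152 (L = -4*38 = -152)
k(N, F) = 310 (k(N, F) = 6 - 2*(-152) = 6 + 304 = 310)
U = √799 (U = √(310 + 489) = √799 ≈ 28.267)
p = √799 ≈ 28.267
p² = (√799)² = 799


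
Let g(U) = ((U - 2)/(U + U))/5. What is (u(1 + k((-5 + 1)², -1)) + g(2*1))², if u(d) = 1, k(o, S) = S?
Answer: 1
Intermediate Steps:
g(U) = (-2 + U)/(10*U) (g(U) = ((-2 + U)/((2*U)))*(⅕) = ((-2 + U)*(1/(2*U)))*(⅕) = ((-2 + U)/(2*U))*(⅕) = (-2 + U)/(10*U))
(u(1 + k((-5 + 1)², -1)) + g(2*1))² = (1 + (-2 + 2*1)/(10*((2*1))))² = (1 + (⅒)*(-2 + 2)/2)² = (1 + (⅒)*(½)*0)² = (1 + 0)² = 1² = 1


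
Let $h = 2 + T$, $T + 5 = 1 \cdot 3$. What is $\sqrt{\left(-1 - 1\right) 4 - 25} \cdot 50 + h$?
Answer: $50 i \sqrt{33} \approx 287.23 i$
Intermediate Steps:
$T = -2$ ($T = -5 + 1 \cdot 3 = -5 + 3 = -2$)
$h = 0$ ($h = 2 - 2 = 0$)
$\sqrt{\left(-1 - 1\right) 4 - 25} \cdot 50 + h = \sqrt{\left(-1 - 1\right) 4 - 25} \cdot 50 + 0 = \sqrt{\left(-2\right) 4 - 25} \cdot 50 + 0 = \sqrt{-8 - 25} \cdot 50 + 0 = \sqrt{-33} \cdot 50 + 0 = i \sqrt{33} \cdot 50 + 0 = 50 i \sqrt{33} + 0 = 50 i \sqrt{33}$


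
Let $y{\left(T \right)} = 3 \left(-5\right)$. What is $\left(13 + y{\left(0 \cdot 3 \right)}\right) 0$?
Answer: $0$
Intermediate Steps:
$y{\left(T \right)} = -15$
$\left(13 + y{\left(0 \cdot 3 \right)}\right) 0 = \left(13 - 15\right) 0 = \left(-2\right) 0 = 0$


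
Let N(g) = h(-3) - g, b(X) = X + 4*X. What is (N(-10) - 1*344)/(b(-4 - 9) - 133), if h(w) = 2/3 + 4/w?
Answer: 502/297 ≈ 1.6902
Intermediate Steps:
b(X) = 5*X
h(w) = 2/3 + 4/w (h(w) = 2*(1/3) + 4/w = 2/3 + 4/w)
N(g) = -2/3 - g (N(g) = (2/3 + 4/(-3)) - g = (2/3 + 4*(-1/3)) - g = (2/3 - 4/3) - g = -2/3 - g)
(N(-10) - 1*344)/(b(-4 - 9) - 133) = ((-2/3 - 1*(-10)) - 1*344)/(5*(-4 - 9) - 133) = ((-2/3 + 10) - 344)/(5*(-13) - 133) = (28/3 - 344)/(-65 - 133) = -1004/3/(-198) = -1004/3*(-1/198) = 502/297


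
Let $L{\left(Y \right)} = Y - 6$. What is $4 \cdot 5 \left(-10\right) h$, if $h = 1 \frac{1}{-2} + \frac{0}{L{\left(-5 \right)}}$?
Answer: $100$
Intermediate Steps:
$L{\left(Y \right)} = -6 + Y$ ($L{\left(Y \right)} = Y - 6 = -6 + Y$)
$h = - \frac{1}{2}$ ($h = 1 \frac{1}{-2} + \frac{0}{-6 - 5} = 1 \left(- \frac{1}{2}\right) + \frac{0}{-11} = - \frac{1}{2} + 0 \left(- \frac{1}{11}\right) = - \frac{1}{2} + 0 = - \frac{1}{2} \approx -0.5$)
$4 \cdot 5 \left(-10\right) h = 4 \cdot 5 \left(-10\right) \left(- \frac{1}{2}\right) = 20 \left(-10\right) \left(- \frac{1}{2}\right) = \left(-200\right) \left(- \frac{1}{2}\right) = 100$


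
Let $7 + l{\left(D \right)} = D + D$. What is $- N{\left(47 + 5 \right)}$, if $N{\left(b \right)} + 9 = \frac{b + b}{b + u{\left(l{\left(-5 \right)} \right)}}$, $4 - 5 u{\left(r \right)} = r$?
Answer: $\frac{2009}{281} \approx 7.1495$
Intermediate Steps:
$l{\left(D \right)} = -7 + 2 D$ ($l{\left(D \right)} = -7 + \left(D + D\right) = -7 + 2 D$)
$u{\left(r \right)} = \frac{4}{5} - \frac{r}{5}$
$N{\left(b \right)} = -9 + \frac{2 b}{\frac{21}{5} + b}$ ($N{\left(b \right)} = -9 + \frac{b + b}{b - \left(- \frac{4}{5} + \frac{-7 + 2 \left(-5\right)}{5}\right)} = -9 + \frac{2 b}{b - \left(- \frac{4}{5} + \frac{-7 - 10}{5}\right)} = -9 + \frac{2 b}{b + \left(\frac{4}{5} - - \frac{17}{5}\right)} = -9 + \frac{2 b}{b + \left(\frac{4}{5} + \frac{17}{5}\right)} = -9 + \frac{2 b}{b + \frac{21}{5}} = -9 + \frac{2 b}{\frac{21}{5} + b}$)
$- N{\left(47 + 5 \right)} = - \frac{7 \left(-27 - 5 \left(47 + 5\right)\right)}{21 + 5 \left(47 + 5\right)} = - \frac{7 \left(-27 - 260\right)}{21 + 5 \cdot 52} = - \frac{7 \left(-27 - 260\right)}{21 + 260} = - \frac{7 \left(-287\right)}{281} = \left(-1\right) \left(- \frac{2009}{281}\right) = \frac{2009}{281}$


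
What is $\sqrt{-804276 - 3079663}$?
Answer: $i \sqrt{3883939} \approx 1970.8 i$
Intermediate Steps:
$\sqrt{-804276 - 3079663} = \sqrt{-3883939} = i \sqrt{3883939}$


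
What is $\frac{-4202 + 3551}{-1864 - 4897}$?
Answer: $\frac{651}{6761} \approx 0.096287$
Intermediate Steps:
$\frac{-4202 + 3551}{-1864 - 4897} = - \frac{651}{-6761} = \left(-651\right) \left(- \frac{1}{6761}\right) = \frac{651}{6761}$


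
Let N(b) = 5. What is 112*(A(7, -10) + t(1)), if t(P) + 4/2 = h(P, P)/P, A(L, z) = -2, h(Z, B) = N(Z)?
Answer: 112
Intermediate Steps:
h(Z, B) = 5
t(P) = -2 + 5/P
112*(A(7, -10) + t(1)) = 112*(-2 + (-2 + 5/1)) = 112*(-2 + (-2 + 5*1)) = 112*(-2 + (-2 + 5)) = 112*(-2 + 3) = 112*1 = 112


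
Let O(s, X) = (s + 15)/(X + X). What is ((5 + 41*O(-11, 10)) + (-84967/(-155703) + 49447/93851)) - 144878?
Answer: -10584382958601182/73064411265 ≈ -1.4486e+5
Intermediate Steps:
O(s, X) = (15 + s)/(2*X) (O(s, X) = (15 + s)/((2*X)) = (15 + s)*(1/(2*X)) = (15 + s)/(2*X))
((5 + 41*O(-11, 10)) + (-84967/(-155703) + 49447/93851)) - 144878 = ((5 + 41*((½)*(15 - 11)/10)) + (-84967/(-155703) + 49447/93851)) - 144878 = ((5 + 41*((½)*(⅒)*4)) + (-84967*(-1/155703) + 49447*(1/93851))) - 144878 = ((5 + 41*(⅕)) + (84967/155703 + 49447/93851)) - 144878 = ((5 + 41/5) + 15673284158/14612882253) - 144878 = (66/5 + 15673284158/14612882253) - 144878 = 1042816649488/73064411265 - 144878 = -10584382958601182/73064411265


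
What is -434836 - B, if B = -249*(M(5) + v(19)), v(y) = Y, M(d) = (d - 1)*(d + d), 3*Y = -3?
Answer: -425125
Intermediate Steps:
Y = -1 (Y = (1/3)*(-3) = -1)
M(d) = 2*d*(-1 + d) (M(d) = (-1 + d)*(2*d) = 2*d*(-1 + d))
v(y) = -1
B = -9711 (B = -249*(2*5*(-1 + 5) - 1) = -249*(2*5*4 - 1) = -249*(40 - 1) = -249*39 = -9711)
-434836 - B = -434836 - 1*(-9711) = -434836 + 9711 = -425125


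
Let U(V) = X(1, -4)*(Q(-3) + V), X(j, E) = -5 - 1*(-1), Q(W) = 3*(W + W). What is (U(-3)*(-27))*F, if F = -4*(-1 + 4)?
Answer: 27216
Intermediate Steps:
F = -12 (F = -4*3 = -12)
Q(W) = 6*W (Q(W) = 3*(2*W) = 6*W)
X(j, E) = -4 (X(j, E) = -5 + 1 = -4)
U(V) = 72 - 4*V (U(V) = -4*(6*(-3) + V) = -4*(-18 + V) = 72 - 4*V)
(U(-3)*(-27))*F = ((72 - 4*(-3))*(-27))*(-12) = ((72 + 12)*(-27))*(-12) = (84*(-27))*(-12) = -2268*(-12) = 27216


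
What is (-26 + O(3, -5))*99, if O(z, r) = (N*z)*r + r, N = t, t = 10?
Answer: -17919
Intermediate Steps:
N = 10
O(z, r) = r + 10*r*z (O(z, r) = (10*z)*r + r = 10*r*z + r = r + 10*r*z)
(-26 + O(3, -5))*99 = (-26 - 5*(1 + 10*3))*99 = (-26 - 5*(1 + 30))*99 = (-26 - 5*31)*99 = (-26 - 155)*99 = -181*99 = -17919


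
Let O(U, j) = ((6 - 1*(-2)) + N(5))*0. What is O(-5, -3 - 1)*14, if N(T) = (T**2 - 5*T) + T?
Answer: 0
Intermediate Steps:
N(T) = T**2 - 4*T
O(U, j) = 0 (O(U, j) = ((6 - 1*(-2)) + 5*(-4 + 5))*0 = ((6 + 2) + 5*1)*0 = (8 + 5)*0 = 13*0 = 0)
O(-5, -3 - 1)*14 = 0*14 = 0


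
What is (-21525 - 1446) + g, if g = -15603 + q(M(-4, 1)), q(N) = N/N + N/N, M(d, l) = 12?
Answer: -38572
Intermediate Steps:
q(N) = 2 (q(N) = 1 + 1 = 2)
g = -15601 (g = -15603 + 2 = -15601)
(-21525 - 1446) + g = (-21525 - 1446) - 15601 = -22971 - 15601 = -38572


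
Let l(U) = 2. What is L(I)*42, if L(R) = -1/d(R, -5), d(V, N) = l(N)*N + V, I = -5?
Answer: 14/5 ≈ 2.8000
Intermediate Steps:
d(V, N) = V + 2*N (d(V, N) = 2*N + V = V + 2*N)
L(R) = -1/(-10 + R) (L(R) = -1/(R + 2*(-5)) = -1/(R - 10) = -1/(-10 + R))
L(I)*42 = -1/(-10 - 5)*42 = -1/(-15)*42 = -1*(-1/15)*42 = (1/15)*42 = 14/5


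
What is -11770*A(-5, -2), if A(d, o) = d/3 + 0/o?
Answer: 58850/3 ≈ 19617.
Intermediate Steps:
A(d, o) = d/3 (A(d, o) = d*(⅓) + 0 = d/3 + 0 = d/3)
-11770*A(-5, -2) = -11770*(-5)/3 = -11770*(-5/3) = 58850/3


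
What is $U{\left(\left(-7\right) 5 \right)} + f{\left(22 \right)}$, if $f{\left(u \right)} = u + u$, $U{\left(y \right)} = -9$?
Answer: $35$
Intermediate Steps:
$f{\left(u \right)} = 2 u$
$U{\left(\left(-7\right) 5 \right)} + f{\left(22 \right)} = -9 + 2 \cdot 22 = -9 + 44 = 35$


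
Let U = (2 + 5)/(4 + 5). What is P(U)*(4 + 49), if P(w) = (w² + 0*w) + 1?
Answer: 6890/81 ≈ 85.062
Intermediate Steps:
U = 7/9 ≈ 0.77778
P(w) = 1 + w² (P(w) = (w² + 0) + 1 = w² + 1 = 1 + w²)
P(U)*(4 + 49) = (1 + (7/9)²)*(4 + 49) = (1 + 49/81)*53 = (130/81)*53 = 6890/81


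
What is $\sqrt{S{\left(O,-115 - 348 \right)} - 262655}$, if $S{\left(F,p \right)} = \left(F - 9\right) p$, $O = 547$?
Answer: $3 i \sqrt{56861} \approx 715.37 i$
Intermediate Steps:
$S{\left(F,p \right)} = p \left(-9 + F\right)$ ($S{\left(F,p \right)} = \left(-9 + F\right) p = p \left(-9 + F\right)$)
$\sqrt{S{\left(O,-115 - 348 \right)} - 262655} = \sqrt{\left(-115 - 348\right) \left(-9 + 547\right) - 262655} = \sqrt{\left(-115 - 348\right) 538 - 262655} = \sqrt{\left(-463\right) 538 - 262655} = \sqrt{-249094 - 262655} = \sqrt{-511749} = 3 i \sqrt{56861}$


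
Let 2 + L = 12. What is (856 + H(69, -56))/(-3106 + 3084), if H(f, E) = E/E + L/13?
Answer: -11151/286 ≈ -38.990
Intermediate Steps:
L = 10 (L = -2 + 12 = 10)
H(f, E) = 23/13 (H(f, E) = E/E + 10/13 = 1 + 10*(1/13) = 1 + 10/13 = 23/13)
(856 + H(69, -56))/(-3106 + 3084) = (856 + 23/13)/(-3106 + 3084) = (11151/13)/(-22) = (11151/13)*(-1/22) = -11151/286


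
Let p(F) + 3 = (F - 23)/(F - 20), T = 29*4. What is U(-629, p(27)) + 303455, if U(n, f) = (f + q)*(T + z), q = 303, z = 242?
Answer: 2877417/7 ≈ 4.1106e+5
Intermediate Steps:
T = 116
p(F) = -3 + (-23 + F)/(-20 + F) (p(F) = -3 + (F - 23)/(F - 20) = -3 + (-23 + F)/(-20 + F))
U(n, f) = 108474 + 358*f (U(n, f) = (f + 303)*(116 + 242) = (303 + f)*358 = 108474 + 358*f)
U(-629, p(27)) + 303455 = (108474 + 358*((37 - 2*27)/(-20 + 27))) + 303455 = (108474 + 358*((37 - 54)/7)) + 303455 = (108474 + 358*((1/7)*(-17))) + 303455 = (108474 + 358*(-17/7)) + 303455 = (108474 - 6086/7) + 303455 = 753232/7 + 303455 = 2877417/7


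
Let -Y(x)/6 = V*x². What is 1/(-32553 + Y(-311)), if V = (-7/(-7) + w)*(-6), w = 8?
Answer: 1/31305051 ≈ 3.1944e-8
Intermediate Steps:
V = -54 (V = (-7/(-7) + 8)*(-6) = (-7*(-⅐) + 8)*(-6) = (1 + 8)*(-6) = 9*(-6) = -54)
Y(x) = 324*x² (Y(x) = -(-324)*x² = 324*x²)
1/(-32553 + Y(-311)) = 1/(-32553 + 324*(-311)²) = 1/(-32553 + 324*96721) = 1/(-32553 + 31337604) = 1/31305051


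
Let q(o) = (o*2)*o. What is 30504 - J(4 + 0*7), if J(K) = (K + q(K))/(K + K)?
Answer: 60999/2 ≈ 30500.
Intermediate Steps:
q(o) = 2*o**2 (q(o) = (2*o)*o = 2*o**2)
J(K) = (K + 2*K**2)/(2*K) (J(K) = (K + 2*K**2)/(K + K) = (K + 2*K**2)/((2*K)) = (K + 2*K**2)*(1/(2*K)) = (K + 2*K**2)/(2*K))
30504 - J(4 + 0*7) = 30504 - (1/2 + (4 + 0*7)) = 30504 - (1/2 + (4 + 0)) = 30504 - (1/2 + 4) = 30504 - 1*9/2 = 30504 - 9/2 = 60999/2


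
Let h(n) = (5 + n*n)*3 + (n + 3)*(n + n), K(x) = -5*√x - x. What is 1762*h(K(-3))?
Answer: -523314 - 317160*I*√3 ≈ -5.2331e+5 - 5.4934e+5*I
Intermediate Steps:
K(x) = -x - 5*√x
h(n) = 15 + 3*n² + 2*n*(3 + n) (h(n) = (5 + n²)*3 + (3 + n)*(2*n) = (15 + 3*n²) + 2*n*(3 + n) = 15 + 3*n² + 2*n*(3 + n))
1762*h(K(-3)) = 1762*(15 + 5*(-1*(-3) - 5*I*√3)² + 6*(-1*(-3) - 5*I*√3)) = 1762*(15 + 5*(3 - 5*I*√3)² + 6*(3 - 5*I*√3)) = 1762*(15 + 5*(3 - 5*I*√3)² + (18 - 30*I*√3)) = 1762*(33 + 5*(3 - 5*I*√3)² - 30*I*√3) = 58146 + 8810*(3 - 5*I*√3)² - 52860*I*√3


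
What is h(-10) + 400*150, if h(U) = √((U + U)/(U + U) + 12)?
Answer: 60000 + √13 ≈ 60004.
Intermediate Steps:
h(U) = √13 (h(U) = √((2*U)/((2*U)) + 12) = √((2*U)*(1/(2*U)) + 12) = √(1 + 12) = √13)
h(-10) + 400*150 = √13 + 400*150 = √13 + 60000 = 60000 + √13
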